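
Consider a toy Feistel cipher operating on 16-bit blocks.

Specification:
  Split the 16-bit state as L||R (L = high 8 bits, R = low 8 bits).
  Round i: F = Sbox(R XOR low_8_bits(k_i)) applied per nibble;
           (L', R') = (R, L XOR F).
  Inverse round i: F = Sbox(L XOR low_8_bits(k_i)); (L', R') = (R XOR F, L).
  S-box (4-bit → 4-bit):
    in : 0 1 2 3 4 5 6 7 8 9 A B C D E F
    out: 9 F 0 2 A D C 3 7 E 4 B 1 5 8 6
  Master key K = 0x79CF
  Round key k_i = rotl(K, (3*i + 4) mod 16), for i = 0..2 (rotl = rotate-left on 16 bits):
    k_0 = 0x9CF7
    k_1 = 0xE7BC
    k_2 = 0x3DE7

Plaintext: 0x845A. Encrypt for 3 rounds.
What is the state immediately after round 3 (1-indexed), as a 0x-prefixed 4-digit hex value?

s_0 = plaintext = 0x845A
s_1 = Round(s_0, k_0) = 0x5AC1
s_2 = Round(s_1, k_1) = 0xC16F
s_3 = Round(s_2, k_2) = 0x6FB6

0x6FB6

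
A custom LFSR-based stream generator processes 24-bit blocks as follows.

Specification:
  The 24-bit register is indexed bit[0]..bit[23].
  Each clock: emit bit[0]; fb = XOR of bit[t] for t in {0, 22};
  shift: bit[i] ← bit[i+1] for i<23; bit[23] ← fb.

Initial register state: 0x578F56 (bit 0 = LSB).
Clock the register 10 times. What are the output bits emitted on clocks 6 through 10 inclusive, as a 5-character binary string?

reg_0 = 0x578F56
clock 1: out=0, reg = 0xABC7AB
clock 2: out=1, reg = 0xD5E3D5
clock 3: out=1, reg = 0x6AF1EA
clock 4: out=0, reg = 0xB578F5
clock 5: out=1, reg = 0xDABC7A
clock 6: out=0, reg = 0xED5E3D
clock 7: out=1, reg = 0x76AF1E
clock 8: out=0, reg = 0xBB578F
clock 9: out=1, reg = 0xDDABC7
clock 10: out=1, reg = 0x6ED5E3

01011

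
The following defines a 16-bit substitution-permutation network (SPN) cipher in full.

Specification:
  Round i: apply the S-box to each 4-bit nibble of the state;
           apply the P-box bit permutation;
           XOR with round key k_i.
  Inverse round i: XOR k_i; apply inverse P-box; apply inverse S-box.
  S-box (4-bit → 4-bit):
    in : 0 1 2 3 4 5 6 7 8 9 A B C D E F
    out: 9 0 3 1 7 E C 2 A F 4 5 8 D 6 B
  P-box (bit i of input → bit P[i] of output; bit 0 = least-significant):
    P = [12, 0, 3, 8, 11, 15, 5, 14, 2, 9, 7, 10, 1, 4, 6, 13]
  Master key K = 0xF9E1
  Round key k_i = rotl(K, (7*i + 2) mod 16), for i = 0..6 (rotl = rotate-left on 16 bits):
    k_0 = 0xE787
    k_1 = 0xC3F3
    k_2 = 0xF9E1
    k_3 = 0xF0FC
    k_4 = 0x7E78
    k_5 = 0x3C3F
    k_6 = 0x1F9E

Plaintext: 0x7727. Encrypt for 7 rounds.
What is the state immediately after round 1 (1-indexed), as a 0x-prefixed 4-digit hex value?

0x6D96

s_0 = plaintext = 0x7727
s_1 = Round(s_0, k_0) = 0x6D96
s_2 = Round(s_1, k_1) = 0x2E1F
s_3 = Round(s_2, k_2) = 0xEA72
s_4 = Round(s_3, k_3) = 0x602D
s_5 = Round(s_4, k_4) = 0xC334
s_6 = Round(s_5, k_5) = 0x0432
s_7 = Round(s_6, k_6) = 0x2519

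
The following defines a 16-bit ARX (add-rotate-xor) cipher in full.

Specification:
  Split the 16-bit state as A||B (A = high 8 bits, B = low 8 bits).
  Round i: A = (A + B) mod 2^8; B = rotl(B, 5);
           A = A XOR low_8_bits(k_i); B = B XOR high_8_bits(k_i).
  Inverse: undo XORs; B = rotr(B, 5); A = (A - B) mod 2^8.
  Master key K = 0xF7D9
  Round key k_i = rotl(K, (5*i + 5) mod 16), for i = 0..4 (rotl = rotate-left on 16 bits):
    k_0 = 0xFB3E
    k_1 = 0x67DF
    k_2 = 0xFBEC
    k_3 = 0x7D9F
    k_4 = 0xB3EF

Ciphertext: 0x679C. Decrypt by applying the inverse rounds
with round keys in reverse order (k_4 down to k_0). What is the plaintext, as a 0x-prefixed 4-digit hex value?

0xF9B1

s_0 = ciphertext = 0x679C
s_1 = InvRound(s_0, k_4) = 0x0F79
s_2 = InvRound(s_1, k_3) = 0x7020
s_3 = InvRound(s_2, k_2) = 0xBEDE
s_4 = InvRound(s_3, k_1) = 0x94CD
s_5 = InvRound(s_4, k_0) = 0xF9B1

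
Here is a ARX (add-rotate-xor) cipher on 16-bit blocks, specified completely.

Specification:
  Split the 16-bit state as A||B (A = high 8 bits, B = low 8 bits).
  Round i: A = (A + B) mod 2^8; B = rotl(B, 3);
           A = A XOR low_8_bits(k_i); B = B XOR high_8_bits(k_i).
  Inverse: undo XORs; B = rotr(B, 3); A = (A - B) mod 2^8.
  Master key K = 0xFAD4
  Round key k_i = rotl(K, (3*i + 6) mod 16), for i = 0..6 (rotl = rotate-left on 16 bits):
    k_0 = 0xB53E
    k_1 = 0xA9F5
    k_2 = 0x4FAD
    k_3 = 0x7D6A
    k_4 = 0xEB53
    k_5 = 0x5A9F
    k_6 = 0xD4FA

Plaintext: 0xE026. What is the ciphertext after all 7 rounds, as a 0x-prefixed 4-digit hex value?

s_0 = plaintext = 0xE026
s_1 = Round(s_0, k_0) = 0x3884
s_2 = Round(s_1, k_1) = 0x498D
s_3 = Round(s_2, k_2) = 0x7B23
s_4 = Round(s_3, k_3) = 0xF464
s_5 = Round(s_4, k_4) = 0x0BC8
s_6 = Round(s_5, k_5) = 0x4C1C
s_7 = Round(s_6, k_6) = 0x9234

0x9234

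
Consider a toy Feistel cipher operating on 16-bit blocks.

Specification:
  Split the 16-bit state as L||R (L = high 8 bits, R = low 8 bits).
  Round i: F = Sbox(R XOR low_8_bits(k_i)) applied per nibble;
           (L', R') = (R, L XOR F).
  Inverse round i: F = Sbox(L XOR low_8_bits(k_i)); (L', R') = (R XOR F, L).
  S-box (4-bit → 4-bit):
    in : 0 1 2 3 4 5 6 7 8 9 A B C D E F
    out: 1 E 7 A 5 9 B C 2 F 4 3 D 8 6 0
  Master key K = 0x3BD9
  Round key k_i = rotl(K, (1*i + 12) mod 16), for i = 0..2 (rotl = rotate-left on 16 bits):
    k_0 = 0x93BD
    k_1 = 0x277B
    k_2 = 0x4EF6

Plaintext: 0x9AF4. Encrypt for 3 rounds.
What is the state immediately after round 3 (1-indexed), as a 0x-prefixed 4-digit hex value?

0xC260

s_0 = plaintext = 0x9AF4
s_1 = Round(s_0, k_0) = 0xF4C5
s_2 = Round(s_1, k_1) = 0xC5C2
s_3 = Round(s_2, k_2) = 0xC260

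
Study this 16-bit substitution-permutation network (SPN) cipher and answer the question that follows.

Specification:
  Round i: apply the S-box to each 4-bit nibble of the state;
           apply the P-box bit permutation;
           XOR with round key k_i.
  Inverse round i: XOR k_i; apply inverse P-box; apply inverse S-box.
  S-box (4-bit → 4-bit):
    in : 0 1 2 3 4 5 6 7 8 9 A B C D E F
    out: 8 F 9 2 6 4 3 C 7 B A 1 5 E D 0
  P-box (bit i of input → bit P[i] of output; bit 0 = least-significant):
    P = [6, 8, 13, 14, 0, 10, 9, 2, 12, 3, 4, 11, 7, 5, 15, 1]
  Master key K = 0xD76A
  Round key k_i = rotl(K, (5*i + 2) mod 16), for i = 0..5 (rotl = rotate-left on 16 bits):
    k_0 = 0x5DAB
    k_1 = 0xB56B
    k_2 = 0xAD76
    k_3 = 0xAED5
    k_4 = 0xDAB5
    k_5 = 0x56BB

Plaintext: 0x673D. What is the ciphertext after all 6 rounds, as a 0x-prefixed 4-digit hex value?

0x0DC9

s_0 = plaintext = 0x673D
s_1 = Round(s_0, k_0) = 0x301B
s_2 = Round(s_1, k_1) = 0xBB0E
s_3 = Round(s_2, k_2) = 0xDDB2
s_4 = Round(s_3, k_3) = 0x66AE
s_5 = Round(s_4, k_4) = 0xAE59
s_6 = Round(s_5, k_5) = 0x0DC9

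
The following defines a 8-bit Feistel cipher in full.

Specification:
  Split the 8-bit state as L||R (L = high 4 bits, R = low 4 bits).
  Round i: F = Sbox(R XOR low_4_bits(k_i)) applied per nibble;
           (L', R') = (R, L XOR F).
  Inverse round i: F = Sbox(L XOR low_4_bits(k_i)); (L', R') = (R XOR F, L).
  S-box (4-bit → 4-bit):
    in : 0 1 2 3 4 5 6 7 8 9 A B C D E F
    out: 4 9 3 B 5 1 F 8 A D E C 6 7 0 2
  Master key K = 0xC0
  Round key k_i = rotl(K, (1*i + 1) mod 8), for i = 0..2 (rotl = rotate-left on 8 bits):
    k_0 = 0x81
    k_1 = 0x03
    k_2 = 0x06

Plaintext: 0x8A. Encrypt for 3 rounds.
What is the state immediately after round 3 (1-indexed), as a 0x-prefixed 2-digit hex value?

0x21

s_0 = plaintext = 0x8A
s_1 = Round(s_0, k_0) = 0xA4
s_2 = Round(s_1, k_1) = 0x42
s_3 = Round(s_2, k_2) = 0x21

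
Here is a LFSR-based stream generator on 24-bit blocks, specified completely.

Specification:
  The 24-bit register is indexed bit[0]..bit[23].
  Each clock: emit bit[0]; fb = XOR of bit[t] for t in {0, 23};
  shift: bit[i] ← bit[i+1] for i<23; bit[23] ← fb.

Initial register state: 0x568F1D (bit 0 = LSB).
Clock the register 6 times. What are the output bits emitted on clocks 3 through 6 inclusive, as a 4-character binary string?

1110

reg_0 = 0x568F1D
clock 1: out=1, reg = 0xAB478E
clock 2: out=0, reg = 0xD5A3C7
clock 3: out=1, reg = 0x6AD1E3
clock 4: out=1, reg = 0xB568F1
clock 5: out=1, reg = 0x5AB478
clock 6: out=0, reg = 0x2D5A3C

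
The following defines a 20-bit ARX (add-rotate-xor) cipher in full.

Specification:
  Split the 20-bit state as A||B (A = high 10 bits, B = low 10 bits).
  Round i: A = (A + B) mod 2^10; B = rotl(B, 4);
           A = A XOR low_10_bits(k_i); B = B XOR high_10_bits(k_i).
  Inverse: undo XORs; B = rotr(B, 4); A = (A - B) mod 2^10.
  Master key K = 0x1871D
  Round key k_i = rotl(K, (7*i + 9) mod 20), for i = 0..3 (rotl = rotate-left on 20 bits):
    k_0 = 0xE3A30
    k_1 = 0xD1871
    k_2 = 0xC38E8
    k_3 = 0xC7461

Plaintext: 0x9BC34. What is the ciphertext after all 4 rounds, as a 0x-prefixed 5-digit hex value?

0x73218

s_0 = plaintext = 0x9BC34
s_1 = Round(s_0, k_0) = 0x24CCE
s_2 = Round(s_1, k_1) = 0x443A5
s_3 = Round(s_2, k_2) = 0x17550
s_4 = Round(s_3, k_3) = 0x73218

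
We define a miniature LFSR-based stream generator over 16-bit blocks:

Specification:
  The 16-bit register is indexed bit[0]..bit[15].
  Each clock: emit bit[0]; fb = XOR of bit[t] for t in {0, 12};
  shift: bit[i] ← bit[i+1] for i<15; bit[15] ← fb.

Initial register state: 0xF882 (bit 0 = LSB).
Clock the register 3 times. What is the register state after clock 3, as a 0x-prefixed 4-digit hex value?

reg_0 = 0xF882
clock 1: out=0, reg = 0xFC41
clock 2: out=1, reg = 0x7E20
clock 3: out=0, reg = 0xBF10

0xBF10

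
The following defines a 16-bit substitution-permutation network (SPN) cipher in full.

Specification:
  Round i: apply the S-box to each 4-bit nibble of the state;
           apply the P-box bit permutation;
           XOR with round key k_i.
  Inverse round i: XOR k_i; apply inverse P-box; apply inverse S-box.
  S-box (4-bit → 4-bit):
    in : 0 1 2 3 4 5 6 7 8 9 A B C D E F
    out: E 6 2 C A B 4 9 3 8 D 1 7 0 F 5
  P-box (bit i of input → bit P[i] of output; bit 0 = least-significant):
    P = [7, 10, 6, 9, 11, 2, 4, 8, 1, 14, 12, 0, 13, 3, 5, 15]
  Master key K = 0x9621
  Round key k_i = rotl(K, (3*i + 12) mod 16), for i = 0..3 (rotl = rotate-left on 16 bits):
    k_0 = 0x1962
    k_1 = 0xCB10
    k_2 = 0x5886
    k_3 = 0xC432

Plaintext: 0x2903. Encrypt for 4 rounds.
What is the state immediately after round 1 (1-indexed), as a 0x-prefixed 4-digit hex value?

s_0 = plaintext = 0x2903
s_1 = Round(s_0, k_0) = 0x1A3F
s_2 = Round(s_1, k_1) = 0xDAEB
s_3 = Round(s_2, k_2) = 0x4111
s_4 = Round(s_3, k_3) = 0x106E

0x1A3F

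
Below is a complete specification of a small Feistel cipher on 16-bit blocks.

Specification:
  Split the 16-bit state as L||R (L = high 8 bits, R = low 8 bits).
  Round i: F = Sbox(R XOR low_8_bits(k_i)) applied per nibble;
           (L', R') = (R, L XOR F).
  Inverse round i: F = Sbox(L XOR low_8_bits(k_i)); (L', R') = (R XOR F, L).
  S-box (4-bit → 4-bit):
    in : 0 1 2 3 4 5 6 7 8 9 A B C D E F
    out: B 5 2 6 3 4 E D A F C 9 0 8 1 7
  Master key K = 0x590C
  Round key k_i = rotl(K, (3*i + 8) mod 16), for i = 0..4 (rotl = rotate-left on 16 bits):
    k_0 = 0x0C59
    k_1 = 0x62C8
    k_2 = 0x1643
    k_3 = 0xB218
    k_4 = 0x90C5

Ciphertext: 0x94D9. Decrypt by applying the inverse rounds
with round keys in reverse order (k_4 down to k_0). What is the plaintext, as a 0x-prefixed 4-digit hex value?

s_0 = ciphertext = 0x94D9
s_1 = InvRound(s_0, k_4) = 0x9C94
s_2 = InvRound(s_1, k_3) = 0x379C
s_3 = InvRound(s_2, k_2) = 0x4F37
s_4 = InvRound(s_3, k_1) = 0x9A4F
s_5 = InvRound(s_4, k_0) = 0x499A

0x499A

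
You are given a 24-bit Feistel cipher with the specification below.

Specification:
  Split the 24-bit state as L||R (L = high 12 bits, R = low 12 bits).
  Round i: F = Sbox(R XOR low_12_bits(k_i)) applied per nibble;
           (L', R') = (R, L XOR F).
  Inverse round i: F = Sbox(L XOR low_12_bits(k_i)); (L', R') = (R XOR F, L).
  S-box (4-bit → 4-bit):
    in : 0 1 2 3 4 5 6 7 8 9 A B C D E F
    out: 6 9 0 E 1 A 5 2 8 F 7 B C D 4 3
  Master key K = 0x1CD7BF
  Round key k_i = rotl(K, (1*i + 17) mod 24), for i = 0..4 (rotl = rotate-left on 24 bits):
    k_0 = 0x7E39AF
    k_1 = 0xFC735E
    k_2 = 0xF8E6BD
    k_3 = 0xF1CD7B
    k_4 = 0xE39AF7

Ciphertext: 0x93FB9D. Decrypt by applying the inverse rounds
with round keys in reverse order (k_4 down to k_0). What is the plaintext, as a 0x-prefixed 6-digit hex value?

s_0 = ciphertext = 0x93FB9D
s_1 = InvRound(s_0, k_4) = 0x55593F
s_2 = InvRound(s_1, k_3) = 0x13B555
s_3 = InvRound(s_2, k_2) = 0x7D013B
s_4 = InvRound(s_3, k_1) = 0x0BF7D0
s_5 = InvRound(s_4, k_0) = 0x8460BF

0x8460BF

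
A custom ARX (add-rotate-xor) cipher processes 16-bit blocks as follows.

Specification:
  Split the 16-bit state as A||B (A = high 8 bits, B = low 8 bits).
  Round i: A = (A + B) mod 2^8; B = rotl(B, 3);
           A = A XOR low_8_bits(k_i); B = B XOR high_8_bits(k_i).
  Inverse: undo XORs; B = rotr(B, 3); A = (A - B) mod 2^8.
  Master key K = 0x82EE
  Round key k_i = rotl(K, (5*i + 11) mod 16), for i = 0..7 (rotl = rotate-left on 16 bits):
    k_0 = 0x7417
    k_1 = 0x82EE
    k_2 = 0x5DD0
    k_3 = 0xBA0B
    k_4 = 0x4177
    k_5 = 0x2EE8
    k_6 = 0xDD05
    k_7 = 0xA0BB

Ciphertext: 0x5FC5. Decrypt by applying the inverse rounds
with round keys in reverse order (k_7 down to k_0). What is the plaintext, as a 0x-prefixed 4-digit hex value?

s_0 = ciphertext = 0x5FC5
s_1 = InvRound(s_0, k_7) = 0x38AC
s_2 = InvRound(s_1, k_6) = 0x0F2E
s_3 = InvRound(s_2, k_5) = 0xE700
s_4 = InvRound(s_3, k_4) = 0x6828
s_5 = InvRound(s_4, k_3) = 0x1152
s_6 = InvRound(s_5, k_2) = 0xE0E1
s_7 = InvRound(s_6, k_1) = 0xA26C
s_8 = InvRound(s_7, k_0) = 0xB203

0xB203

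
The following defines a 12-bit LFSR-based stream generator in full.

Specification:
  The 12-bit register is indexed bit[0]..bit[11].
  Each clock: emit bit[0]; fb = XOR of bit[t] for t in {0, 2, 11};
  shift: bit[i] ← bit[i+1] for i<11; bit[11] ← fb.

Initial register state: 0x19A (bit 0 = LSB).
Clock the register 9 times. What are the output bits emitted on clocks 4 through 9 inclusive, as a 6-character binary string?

110011

reg_0 = 0x19A
clock 1: out=0, reg = 0x0CD
clock 2: out=1, reg = 0x066
clock 3: out=0, reg = 0x833
clock 4: out=1, reg = 0x419
clock 5: out=1, reg = 0xA0C
clock 6: out=0, reg = 0x506
clock 7: out=0, reg = 0xA83
clock 8: out=1, reg = 0x541
clock 9: out=1, reg = 0xAA0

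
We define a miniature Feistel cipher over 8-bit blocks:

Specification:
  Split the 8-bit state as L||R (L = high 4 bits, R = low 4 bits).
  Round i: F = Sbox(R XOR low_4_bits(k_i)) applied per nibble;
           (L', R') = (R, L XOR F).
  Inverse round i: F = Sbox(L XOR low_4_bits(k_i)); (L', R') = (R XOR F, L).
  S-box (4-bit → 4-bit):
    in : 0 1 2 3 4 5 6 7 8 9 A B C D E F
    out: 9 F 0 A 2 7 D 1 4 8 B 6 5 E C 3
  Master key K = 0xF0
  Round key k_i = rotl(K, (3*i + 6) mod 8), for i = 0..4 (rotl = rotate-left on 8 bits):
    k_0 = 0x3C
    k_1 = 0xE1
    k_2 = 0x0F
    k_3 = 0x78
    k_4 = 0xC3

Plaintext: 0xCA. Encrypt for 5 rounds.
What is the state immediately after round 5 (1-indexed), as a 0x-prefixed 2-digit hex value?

0x63

s_0 = plaintext = 0xCA
s_1 = Round(s_0, k_0) = 0xA1
s_2 = Round(s_1, k_1) = 0x13
s_3 = Round(s_2, k_2) = 0x34
s_4 = Round(s_3, k_3) = 0x46
s_5 = Round(s_4, k_4) = 0x63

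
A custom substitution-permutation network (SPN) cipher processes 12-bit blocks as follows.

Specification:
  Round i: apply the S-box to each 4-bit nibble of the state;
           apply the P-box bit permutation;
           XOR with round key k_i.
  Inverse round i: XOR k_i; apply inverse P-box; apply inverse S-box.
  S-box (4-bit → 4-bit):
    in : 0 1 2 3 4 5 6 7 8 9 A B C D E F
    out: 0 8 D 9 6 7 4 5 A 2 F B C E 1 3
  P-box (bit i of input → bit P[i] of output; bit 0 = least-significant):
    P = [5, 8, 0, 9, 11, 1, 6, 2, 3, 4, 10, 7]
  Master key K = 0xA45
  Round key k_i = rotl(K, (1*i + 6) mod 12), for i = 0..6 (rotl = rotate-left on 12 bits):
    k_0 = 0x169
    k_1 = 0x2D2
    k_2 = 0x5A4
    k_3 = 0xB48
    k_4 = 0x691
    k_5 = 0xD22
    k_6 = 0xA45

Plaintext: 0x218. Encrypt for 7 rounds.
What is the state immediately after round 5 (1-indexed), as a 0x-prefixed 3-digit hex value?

s_0 = plaintext = 0x218
s_1 = Round(s_0, k_0) = 0x6E5
s_2 = Round(s_1, k_1) = 0xFF3
s_3 = Round(s_2, k_2) = 0xF9E
s_4 = Round(s_3, k_3) = 0xB72
s_5 = Round(s_4, k_4) = 0xC68
s_6 = Round(s_5, k_5) = 0xAE2
s_7 = Round(s_6, k_6) = 0x4FC

0xC68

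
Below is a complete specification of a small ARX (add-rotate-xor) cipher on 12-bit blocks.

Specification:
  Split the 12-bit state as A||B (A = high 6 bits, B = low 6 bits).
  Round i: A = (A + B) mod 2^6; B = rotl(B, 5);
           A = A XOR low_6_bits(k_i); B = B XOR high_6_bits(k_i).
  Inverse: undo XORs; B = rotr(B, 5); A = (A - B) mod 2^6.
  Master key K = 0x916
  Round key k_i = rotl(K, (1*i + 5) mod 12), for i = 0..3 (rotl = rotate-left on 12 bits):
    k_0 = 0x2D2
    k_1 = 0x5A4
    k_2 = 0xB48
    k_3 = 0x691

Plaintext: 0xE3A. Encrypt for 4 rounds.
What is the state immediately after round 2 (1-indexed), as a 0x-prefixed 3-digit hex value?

s_0 = plaintext = 0xE3A
s_1 = Round(s_0, k_0) = 0x816
s_2 = Round(s_1, k_1) = 0x49D
s_3 = Round(s_2, k_2) = 0x9C3
s_4 = Round(s_3, k_3) = 0xEFB

0x49D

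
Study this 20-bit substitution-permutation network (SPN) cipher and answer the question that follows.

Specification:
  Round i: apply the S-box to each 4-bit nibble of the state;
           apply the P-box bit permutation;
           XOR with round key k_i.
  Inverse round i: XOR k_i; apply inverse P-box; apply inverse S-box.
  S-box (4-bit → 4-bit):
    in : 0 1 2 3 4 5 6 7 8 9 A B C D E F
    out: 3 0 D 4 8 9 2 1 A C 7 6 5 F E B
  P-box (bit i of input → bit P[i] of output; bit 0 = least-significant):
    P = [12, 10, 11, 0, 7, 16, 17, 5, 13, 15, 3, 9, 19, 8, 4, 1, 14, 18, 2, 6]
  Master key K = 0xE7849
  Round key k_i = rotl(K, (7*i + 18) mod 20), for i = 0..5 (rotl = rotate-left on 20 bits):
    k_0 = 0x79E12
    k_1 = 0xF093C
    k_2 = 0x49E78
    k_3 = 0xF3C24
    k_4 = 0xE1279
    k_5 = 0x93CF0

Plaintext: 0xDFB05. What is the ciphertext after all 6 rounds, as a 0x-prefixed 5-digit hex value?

0xD0430

s_0 = plaintext = 0xDFB05
s_1 = Round(s_0, k_0) = 0xA4FDD
s_2 = Round(s_1, k_1) = 0x8F79B
s_3 = Round(s_2, k_2) = 0xAB31A
s_4 = Round(s_3, k_3) = 0xB6138
s_5 = Round(s_4, k_4) = 0x8177C
s_6 = Round(s_5, k_5) = 0xD0430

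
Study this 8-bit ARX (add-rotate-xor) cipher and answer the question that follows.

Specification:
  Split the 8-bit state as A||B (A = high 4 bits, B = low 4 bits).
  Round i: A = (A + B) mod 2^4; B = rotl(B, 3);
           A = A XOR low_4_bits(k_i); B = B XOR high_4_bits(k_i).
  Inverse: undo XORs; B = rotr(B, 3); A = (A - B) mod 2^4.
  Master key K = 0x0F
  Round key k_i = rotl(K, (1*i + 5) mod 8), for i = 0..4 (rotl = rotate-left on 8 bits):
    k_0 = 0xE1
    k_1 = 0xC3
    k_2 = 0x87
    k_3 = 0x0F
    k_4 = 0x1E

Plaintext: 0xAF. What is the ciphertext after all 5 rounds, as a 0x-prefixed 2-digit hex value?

s_0 = plaintext = 0xAF
s_1 = Round(s_0, k_0) = 0x81
s_2 = Round(s_1, k_1) = 0xA4
s_3 = Round(s_2, k_2) = 0x9A
s_4 = Round(s_3, k_3) = 0xC5
s_5 = Round(s_4, k_4) = 0xFB

0xFB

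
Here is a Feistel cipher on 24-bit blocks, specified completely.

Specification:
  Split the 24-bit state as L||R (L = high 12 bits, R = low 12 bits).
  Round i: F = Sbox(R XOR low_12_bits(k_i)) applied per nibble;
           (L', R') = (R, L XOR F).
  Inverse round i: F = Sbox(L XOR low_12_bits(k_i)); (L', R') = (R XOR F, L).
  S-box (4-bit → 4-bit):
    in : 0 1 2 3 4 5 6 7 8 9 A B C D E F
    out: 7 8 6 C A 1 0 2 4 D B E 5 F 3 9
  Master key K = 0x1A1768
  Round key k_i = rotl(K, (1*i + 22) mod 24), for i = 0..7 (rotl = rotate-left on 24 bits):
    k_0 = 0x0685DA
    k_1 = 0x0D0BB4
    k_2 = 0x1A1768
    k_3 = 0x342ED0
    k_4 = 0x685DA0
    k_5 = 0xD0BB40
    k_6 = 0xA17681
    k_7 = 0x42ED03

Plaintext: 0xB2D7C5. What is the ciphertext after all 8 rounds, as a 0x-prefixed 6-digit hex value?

s_0 = plaintext = 0xB2D7C5
s_1 = Round(s_0, k_0) = 0x7C5DA4
s_2 = Round(s_1, k_1) = 0xDA4742
s_3 = Round(s_2, k_2) = 0x742ACF
s_4 = Round(s_3, k_3) = 0xACFDCB
s_5 = Round(s_4, k_4) = 0xDCBDC1
s_6 = Round(s_5, k_5) = 0xDC1D83
s_7 = Round(s_6, k_6) = 0xD833B7
s_8 = Round(s_7, k_7) = 0x3B7E69

0x3B7E69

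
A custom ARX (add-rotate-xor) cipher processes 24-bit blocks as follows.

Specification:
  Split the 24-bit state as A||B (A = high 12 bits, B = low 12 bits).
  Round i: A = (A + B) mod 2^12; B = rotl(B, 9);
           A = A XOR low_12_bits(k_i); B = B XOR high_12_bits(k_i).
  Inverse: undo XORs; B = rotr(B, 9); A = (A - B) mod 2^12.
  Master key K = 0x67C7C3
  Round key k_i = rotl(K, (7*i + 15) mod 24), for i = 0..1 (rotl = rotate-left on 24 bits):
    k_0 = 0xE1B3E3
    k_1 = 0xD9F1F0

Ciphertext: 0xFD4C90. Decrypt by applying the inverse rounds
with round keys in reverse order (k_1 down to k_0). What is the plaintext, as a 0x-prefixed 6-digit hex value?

s_0 = ciphertext = 0xFD4C90
s_1 = InvRound(s_0, k_1) = 0x5AC878
s_2 = InvRound(s_1, k_0) = 0x33431B

0x33431B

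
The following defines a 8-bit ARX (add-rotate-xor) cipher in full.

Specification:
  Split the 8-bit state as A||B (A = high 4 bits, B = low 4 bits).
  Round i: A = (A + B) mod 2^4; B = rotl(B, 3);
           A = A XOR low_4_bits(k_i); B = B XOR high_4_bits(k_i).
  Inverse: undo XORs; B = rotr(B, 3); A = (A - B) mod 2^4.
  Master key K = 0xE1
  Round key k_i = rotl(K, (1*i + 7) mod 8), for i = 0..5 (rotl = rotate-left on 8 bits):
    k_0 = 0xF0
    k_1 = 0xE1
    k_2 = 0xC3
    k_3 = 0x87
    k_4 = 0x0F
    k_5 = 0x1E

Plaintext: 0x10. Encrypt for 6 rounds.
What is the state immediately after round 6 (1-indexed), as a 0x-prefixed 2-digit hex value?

0x6B

s_0 = plaintext = 0x10
s_1 = Round(s_0, k_0) = 0x1F
s_2 = Round(s_1, k_1) = 0x11
s_3 = Round(s_2, k_2) = 0x14
s_4 = Round(s_3, k_3) = 0x2A
s_5 = Round(s_4, k_4) = 0x35
s_6 = Round(s_5, k_5) = 0x6B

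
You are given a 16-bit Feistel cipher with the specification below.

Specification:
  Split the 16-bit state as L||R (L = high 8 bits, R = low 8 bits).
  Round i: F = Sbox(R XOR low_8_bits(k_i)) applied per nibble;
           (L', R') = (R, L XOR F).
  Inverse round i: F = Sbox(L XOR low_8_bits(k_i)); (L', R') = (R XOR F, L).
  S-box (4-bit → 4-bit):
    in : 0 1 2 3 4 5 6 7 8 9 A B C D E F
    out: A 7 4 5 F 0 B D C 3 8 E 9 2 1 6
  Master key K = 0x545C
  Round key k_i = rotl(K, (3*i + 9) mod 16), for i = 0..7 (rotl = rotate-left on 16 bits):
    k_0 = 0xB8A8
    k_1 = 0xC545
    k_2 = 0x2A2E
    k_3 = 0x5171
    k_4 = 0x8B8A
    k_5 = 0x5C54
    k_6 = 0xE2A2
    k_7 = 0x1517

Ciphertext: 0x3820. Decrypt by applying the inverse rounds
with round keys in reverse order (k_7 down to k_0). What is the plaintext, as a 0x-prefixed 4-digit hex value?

s_0 = ciphertext = 0x3820
s_1 = InvRound(s_0, k_7) = 0x6638
s_2 = InvRound(s_1, k_6) = 0xA766
s_3 = InvRound(s_2, k_5) = 0x03A7
s_4 = InvRound(s_3, k_4) = 0x6403
s_5 = InvRound(s_4, k_3) = 0x7364
s_6 = InvRound(s_5, k_2) = 0x6673
s_7 = InvRound(s_6, k_1) = 0x3666
s_8 = InvRound(s_7, k_0) = 0x5736

0x5736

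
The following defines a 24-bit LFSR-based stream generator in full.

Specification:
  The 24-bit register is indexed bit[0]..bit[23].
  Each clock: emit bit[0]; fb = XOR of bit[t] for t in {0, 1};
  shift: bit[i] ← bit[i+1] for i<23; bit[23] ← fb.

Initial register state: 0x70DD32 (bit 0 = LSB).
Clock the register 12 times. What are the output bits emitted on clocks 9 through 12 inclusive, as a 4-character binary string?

reg_0 = 0x70DD32
clock 1: out=0, reg = 0xB86E99
clock 2: out=1, reg = 0xDC374C
clock 3: out=0, reg = 0x6E1BA6
clock 4: out=0, reg = 0xB70DD3
clock 5: out=1, reg = 0x5B86E9
clock 6: out=1, reg = 0xADC374
clock 7: out=0, reg = 0x56E1BA
clock 8: out=0, reg = 0xAB70DD
clock 9: out=1, reg = 0xD5B86E
clock 10: out=0, reg = 0xEADC37
clock 11: out=1, reg = 0x756E1B
clock 12: out=1, reg = 0x3AB70D

1011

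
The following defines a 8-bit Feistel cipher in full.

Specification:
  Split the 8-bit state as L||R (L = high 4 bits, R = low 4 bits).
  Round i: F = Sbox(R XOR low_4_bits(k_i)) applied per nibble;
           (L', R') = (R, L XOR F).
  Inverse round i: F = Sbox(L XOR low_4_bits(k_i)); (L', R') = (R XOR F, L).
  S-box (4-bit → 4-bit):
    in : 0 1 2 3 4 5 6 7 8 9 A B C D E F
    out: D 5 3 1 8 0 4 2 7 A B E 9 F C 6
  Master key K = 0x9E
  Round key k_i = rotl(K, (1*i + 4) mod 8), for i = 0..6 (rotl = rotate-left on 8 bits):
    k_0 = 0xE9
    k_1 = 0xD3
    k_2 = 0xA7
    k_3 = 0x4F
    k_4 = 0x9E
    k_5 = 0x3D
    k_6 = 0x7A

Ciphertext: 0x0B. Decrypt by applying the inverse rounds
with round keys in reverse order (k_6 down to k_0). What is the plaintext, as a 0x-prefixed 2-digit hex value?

s_0 = ciphertext = 0x0B
s_1 = InvRound(s_0, k_6) = 0x00
s_2 = InvRound(s_1, k_5) = 0xF0
s_3 = InvRound(s_2, k_4) = 0x5F
s_4 = InvRound(s_3, k_3) = 0x45
s_5 = InvRound(s_4, k_2) = 0x44
s_6 = InvRound(s_5, k_1) = 0x64
s_7 = InvRound(s_6, k_0) = 0x26

0x26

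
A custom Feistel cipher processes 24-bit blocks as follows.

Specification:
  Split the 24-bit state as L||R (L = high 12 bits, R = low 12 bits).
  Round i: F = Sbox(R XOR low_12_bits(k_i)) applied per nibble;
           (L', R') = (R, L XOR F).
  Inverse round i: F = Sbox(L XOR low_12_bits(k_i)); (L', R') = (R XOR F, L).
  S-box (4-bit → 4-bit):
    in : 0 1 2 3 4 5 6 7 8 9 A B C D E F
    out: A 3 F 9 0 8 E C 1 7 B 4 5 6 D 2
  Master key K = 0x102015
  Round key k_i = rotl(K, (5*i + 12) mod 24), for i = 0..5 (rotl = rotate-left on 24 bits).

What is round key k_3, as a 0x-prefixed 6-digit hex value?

0x8100A8

K = 0x102015
k_0 = rotl(K, (5*0+12) mod 24) = rotl(K, 12) = 0x015102
k_1 = rotl(K, (5*1+12) mod 24) = rotl(K, 17) = 0x2A2040
k_2 = rotl(K, (5*2+12) mod 24) = rotl(K, 22) = 0x440805
k_3 = rotl(K, (5*3+12) mod 24) = rotl(K, 3) = 0x8100A8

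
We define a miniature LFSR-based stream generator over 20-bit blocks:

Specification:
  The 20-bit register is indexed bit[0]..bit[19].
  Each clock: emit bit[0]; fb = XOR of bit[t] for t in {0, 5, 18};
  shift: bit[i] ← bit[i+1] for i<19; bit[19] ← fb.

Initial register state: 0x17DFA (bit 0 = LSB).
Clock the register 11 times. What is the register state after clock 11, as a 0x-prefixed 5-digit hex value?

reg_0 = 0x17DFA
clock 1: out=0, reg = 0x8BEFD
clock 2: out=1, reg = 0x45F7E
clock 3: out=0, reg = 0x22FBF
clock 4: out=1, reg = 0x117DF
clock 5: out=1, reg = 0x88BEF
clock 6: out=1, reg = 0x445F7
clock 7: out=1, reg = 0xA22FB
clock 8: out=1, reg = 0x5117D
clock 9: out=1, reg = 0xA88BE
clock 10: out=0, reg = 0xD445F
clock 11: out=1, reg = 0x6A22F

0x6A22F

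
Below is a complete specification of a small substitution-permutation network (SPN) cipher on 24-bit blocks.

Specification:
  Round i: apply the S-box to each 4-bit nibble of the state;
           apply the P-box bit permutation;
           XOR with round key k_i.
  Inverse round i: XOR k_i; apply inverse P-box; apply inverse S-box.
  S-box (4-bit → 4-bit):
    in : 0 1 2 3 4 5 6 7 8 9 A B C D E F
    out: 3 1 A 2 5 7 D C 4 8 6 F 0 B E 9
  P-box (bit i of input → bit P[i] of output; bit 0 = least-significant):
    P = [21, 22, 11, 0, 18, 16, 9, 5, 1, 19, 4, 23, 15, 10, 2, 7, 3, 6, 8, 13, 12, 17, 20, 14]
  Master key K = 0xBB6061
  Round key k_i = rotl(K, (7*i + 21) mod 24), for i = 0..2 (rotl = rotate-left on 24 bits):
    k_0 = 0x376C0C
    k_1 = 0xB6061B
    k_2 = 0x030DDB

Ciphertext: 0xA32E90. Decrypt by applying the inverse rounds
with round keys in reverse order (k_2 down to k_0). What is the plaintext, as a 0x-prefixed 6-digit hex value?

s_0 = ciphertext = 0xA32E90
s_1 = InvRound(s_0, k_2) = 0xCBCF8F
s_2 = InvRound(s_1, k_1) = 0x786A05
s_3 = InvRound(s_2, k_0) = 0x313352

0x313352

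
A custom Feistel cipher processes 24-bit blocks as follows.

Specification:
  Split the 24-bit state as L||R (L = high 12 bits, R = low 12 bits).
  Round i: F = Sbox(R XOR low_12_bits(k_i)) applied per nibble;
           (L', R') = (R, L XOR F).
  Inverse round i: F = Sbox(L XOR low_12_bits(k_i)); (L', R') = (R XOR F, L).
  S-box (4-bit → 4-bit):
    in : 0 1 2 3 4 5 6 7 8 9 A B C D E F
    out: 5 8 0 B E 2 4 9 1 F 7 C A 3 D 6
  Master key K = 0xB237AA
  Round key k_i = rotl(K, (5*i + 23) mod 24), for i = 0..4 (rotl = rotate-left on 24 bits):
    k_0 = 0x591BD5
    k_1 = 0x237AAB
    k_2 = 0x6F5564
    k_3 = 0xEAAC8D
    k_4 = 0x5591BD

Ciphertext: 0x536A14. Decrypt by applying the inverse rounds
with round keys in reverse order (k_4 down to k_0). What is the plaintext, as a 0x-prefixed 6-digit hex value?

s_0 = ciphertext = 0x536A14
s_1 = InvRound(s_0, k_4) = 0x408536
s_2 = InvRound(s_1, k_3) = 0x424408
s_3 = InvRound(s_2, k_2) = 0xCED424
s_4 = InvRound(s_3, k_1) = 0x0C0CED
s_5 = InvRound(s_4, k_0) = 0x06F0C0

0x06F0C0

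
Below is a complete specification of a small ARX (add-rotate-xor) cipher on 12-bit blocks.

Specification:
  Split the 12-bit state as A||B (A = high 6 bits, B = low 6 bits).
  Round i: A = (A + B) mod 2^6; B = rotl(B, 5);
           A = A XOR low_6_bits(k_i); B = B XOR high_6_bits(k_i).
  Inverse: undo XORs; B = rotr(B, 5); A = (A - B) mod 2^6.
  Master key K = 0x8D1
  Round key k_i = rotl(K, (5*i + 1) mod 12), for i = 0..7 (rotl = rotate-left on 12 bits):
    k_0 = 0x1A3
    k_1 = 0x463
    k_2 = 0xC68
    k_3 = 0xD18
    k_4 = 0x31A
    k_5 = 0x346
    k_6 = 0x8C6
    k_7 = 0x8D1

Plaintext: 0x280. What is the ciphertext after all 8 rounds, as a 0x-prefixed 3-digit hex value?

s_0 = plaintext = 0x280
s_1 = Round(s_0, k_0) = 0xA46
s_2 = Round(s_1, k_1) = 0x312
s_3 = Round(s_2, k_2) = 0xDB8
s_4 = Round(s_3, k_3) = 0xDA8
s_5 = Round(s_4, k_4) = 0x118
s_6 = Round(s_5, k_5) = 0x681
s_7 = Round(s_6, k_6) = 0x743
s_8 = Round(s_7, k_7) = 0xC42

0xC42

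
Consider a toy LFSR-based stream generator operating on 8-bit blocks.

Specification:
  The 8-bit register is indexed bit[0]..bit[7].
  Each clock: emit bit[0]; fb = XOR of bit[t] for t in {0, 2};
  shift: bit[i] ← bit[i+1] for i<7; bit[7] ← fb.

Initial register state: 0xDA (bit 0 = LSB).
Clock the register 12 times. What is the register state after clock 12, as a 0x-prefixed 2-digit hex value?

reg_0 = 0xDA
clock 1: out=0, reg = 0x6D
clock 2: out=1, reg = 0x36
clock 3: out=0, reg = 0x9B
clock 4: out=1, reg = 0xCD
clock 5: out=1, reg = 0x66
clock 6: out=0, reg = 0xB3
clock 7: out=1, reg = 0xD9
clock 8: out=1, reg = 0xEC
clock 9: out=0, reg = 0xF6
clock 10: out=0, reg = 0xFB
clock 11: out=1, reg = 0xFD
clock 12: out=1, reg = 0x7E

0x7E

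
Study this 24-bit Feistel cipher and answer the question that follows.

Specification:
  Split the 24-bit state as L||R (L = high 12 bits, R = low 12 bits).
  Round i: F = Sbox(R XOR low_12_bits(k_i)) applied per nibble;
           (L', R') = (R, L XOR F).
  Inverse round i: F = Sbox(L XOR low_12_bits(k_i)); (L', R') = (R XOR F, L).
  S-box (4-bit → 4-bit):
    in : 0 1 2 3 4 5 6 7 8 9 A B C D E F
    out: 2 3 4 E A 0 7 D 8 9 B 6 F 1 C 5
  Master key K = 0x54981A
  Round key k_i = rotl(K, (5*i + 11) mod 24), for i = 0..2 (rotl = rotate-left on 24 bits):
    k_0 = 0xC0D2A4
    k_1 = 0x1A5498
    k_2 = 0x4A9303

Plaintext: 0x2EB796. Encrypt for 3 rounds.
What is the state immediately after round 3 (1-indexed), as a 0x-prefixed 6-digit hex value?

0x00BC27

s_0 = plaintext = 0x2EB796
s_1 = Round(s_0, k_0) = 0x79620F
s_2 = Round(s_1, k_1) = 0x20F00B
s_3 = Round(s_2, k_2) = 0x00BC27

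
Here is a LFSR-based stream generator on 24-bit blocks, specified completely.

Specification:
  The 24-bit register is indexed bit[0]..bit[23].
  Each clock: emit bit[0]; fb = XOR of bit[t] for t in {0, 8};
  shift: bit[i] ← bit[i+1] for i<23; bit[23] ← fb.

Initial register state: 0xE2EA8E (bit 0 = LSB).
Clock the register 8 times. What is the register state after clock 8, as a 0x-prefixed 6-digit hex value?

reg_0 = 0xE2EA8E
clock 1: out=0, reg = 0x717547
clock 2: out=1, reg = 0x38BAA3
clock 3: out=1, reg = 0x9C5D51
clock 4: out=1, reg = 0x4E2EA8
clock 5: out=0, reg = 0x271754
clock 6: out=0, reg = 0x938BAA
clock 7: out=0, reg = 0xC9C5D5
clock 8: out=1, reg = 0x64E2EA

0x64E2EA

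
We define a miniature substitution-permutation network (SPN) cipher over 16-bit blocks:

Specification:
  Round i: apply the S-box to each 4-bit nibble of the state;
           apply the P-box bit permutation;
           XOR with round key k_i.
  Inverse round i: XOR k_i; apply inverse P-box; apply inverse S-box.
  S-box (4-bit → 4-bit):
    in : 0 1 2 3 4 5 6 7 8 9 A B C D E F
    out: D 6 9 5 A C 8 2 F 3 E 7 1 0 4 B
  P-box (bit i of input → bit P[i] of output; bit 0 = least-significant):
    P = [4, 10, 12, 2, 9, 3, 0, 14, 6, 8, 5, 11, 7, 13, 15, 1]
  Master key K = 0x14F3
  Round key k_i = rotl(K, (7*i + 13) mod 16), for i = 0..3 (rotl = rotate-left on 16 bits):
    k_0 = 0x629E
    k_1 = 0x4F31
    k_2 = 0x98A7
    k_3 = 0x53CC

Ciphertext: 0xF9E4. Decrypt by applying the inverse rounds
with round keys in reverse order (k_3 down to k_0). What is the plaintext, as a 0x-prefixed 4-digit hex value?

0x88B5

s_0 = ciphertext = 0xF9E4
s_1 = InvRound(s_0, k_3) = 0x159D
s_2 = InvRound(s_1, k_2) = 0x5A79
s_3 = InvRound(s_2, k_1) = 0xD971
s_4 = InvRound(s_3, k_0) = 0x88B5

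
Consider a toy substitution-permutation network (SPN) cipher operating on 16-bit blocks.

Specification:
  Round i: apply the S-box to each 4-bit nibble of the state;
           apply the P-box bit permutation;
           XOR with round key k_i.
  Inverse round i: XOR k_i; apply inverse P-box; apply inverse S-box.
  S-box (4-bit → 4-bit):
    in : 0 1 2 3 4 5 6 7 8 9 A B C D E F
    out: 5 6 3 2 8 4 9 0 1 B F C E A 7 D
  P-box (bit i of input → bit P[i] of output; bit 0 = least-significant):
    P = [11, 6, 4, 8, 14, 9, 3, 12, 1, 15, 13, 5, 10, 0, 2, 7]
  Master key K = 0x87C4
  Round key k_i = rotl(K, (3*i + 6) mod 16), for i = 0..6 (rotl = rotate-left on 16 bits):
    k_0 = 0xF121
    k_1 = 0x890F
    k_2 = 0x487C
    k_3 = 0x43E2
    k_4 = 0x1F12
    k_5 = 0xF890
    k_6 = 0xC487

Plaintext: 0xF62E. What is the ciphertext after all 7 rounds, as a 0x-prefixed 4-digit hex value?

s_0 = plaintext = 0xF62E
s_1 = Round(s_0, k_0) = 0xBFD7
s_2 = Round(s_1, k_1) = 0xBBA9
s_3 = Round(s_2, k_2) = 0x3390
s_4 = Round(s_3, k_3) = 0x99F3
s_5 = Round(s_4, k_4) = 0xCBF9
s_6 = Round(s_5, k_5) = 0x817D
s_7 = Round(s_6, k_6) = 0x61C7

0x61C7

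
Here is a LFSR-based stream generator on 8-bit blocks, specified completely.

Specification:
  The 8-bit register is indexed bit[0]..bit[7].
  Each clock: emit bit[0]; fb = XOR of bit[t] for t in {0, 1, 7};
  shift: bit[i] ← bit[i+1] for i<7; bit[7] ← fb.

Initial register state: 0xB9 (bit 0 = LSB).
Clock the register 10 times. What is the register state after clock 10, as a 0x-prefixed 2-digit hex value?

reg_0 = 0xB9
clock 1: out=1, reg = 0x5C
clock 2: out=0, reg = 0x2E
clock 3: out=0, reg = 0x97
clock 4: out=1, reg = 0xCB
clock 5: out=1, reg = 0xE5
clock 6: out=1, reg = 0x72
clock 7: out=0, reg = 0xB9
clock 8: out=1, reg = 0x5C
clock 9: out=0, reg = 0x2E
clock 10: out=0, reg = 0x97

0x97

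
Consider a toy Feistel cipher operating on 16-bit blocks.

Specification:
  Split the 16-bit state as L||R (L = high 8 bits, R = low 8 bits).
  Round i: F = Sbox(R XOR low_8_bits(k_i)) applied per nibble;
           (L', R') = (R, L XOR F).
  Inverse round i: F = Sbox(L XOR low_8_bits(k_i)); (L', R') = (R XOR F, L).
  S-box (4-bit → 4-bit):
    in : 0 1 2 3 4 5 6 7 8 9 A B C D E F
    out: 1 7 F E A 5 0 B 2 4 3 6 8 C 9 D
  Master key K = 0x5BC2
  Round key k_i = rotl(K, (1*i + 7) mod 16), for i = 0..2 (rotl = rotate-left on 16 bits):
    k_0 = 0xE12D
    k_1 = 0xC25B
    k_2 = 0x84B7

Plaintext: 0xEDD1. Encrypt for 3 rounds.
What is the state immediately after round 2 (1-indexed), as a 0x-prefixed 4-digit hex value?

s_0 = plaintext = 0xEDD1
s_1 = Round(s_0, k_0) = 0xD135
s_2 = Round(s_1, k_1) = 0x35D8
s_3 = Round(s_2, k_2) = 0xD838

0x35D8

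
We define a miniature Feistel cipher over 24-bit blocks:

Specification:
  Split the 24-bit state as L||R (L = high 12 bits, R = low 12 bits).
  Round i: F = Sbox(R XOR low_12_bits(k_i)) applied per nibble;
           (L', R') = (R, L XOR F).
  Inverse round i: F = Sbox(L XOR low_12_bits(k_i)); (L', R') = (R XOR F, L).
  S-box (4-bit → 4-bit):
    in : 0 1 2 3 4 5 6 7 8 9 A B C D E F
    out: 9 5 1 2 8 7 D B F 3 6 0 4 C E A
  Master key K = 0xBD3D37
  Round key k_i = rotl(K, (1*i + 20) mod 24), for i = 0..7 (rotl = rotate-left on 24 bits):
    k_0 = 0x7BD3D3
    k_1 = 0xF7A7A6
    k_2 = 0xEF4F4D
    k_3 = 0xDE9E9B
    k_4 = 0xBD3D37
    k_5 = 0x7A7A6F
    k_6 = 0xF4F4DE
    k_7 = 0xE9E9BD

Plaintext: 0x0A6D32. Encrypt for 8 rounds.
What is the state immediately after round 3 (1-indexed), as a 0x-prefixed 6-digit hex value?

s_0 = plaintext = 0x0A6D32
s_1 = Round(s_0, k_0) = 0xD32E43
s_2 = Round(s_1, k_1) = 0xE43ED5
s_3 = Round(s_2, k_2) = 0xED5B7C
s_4 = Round(s_3, k_3) = 0xB7C93E
s_5 = Round(s_4, k_4) = 0x93E3EF
s_6 = Round(s_5, k_5) = 0x3EFAC7
s_7 = Round(s_6, k_6) = 0xAC7DBC
s_8 = Round(s_7, k_7) = 0xDBC252

0xED5B7C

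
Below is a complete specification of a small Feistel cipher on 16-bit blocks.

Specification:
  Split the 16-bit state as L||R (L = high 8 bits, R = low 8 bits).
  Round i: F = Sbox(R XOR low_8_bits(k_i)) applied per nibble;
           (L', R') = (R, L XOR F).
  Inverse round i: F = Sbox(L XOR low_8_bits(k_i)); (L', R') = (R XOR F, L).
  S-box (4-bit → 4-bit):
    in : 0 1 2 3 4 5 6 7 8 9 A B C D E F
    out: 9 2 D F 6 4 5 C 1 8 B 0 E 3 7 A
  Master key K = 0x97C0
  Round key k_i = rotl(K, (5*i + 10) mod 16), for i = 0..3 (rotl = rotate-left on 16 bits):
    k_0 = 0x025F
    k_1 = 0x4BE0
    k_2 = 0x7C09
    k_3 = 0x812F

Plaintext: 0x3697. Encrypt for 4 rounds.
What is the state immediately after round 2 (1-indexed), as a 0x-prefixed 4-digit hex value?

s_0 = plaintext = 0x3697
s_1 = Round(s_0, k_0) = 0x97D7
s_2 = Round(s_1, k_1) = 0xD76B
s_3 = Round(s_2, k_2) = 0x6B8A
s_4 = Round(s_3, k_3) = 0x8ADF

0xD76B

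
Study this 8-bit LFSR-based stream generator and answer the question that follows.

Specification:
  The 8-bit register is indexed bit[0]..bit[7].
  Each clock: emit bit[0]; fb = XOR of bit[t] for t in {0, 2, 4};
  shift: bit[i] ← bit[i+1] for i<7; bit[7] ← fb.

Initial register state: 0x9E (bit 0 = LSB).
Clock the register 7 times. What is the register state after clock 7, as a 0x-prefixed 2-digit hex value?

0x61

reg_0 = 0x9E
clock 1: out=0, reg = 0x4F
clock 2: out=1, reg = 0x27
clock 3: out=1, reg = 0x13
clock 4: out=1, reg = 0x09
clock 5: out=1, reg = 0x84
clock 6: out=0, reg = 0xC2
clock 7: out=0, reg = 0x61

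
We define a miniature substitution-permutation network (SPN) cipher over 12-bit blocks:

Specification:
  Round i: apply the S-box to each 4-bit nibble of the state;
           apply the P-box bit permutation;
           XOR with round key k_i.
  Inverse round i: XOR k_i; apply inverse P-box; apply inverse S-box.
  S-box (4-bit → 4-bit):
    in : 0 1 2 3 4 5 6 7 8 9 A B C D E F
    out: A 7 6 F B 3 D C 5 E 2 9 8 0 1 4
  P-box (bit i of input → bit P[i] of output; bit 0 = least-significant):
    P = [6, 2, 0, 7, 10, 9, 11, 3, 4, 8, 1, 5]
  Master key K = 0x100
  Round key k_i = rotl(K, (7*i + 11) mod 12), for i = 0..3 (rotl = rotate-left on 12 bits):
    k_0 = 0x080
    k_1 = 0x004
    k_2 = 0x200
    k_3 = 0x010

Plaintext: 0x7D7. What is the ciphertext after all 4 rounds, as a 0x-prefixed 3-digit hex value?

s_0 = plaintext = 0x7D7
s_1 = Round(s_0, k_0) = 0x023
s_2 = Round(s_1, k_1) = 0xBE1
s_3 = Round(s_2, k_2) = 0x675
s_4 = Round(s_3, k_3) = 0x86E

0x86E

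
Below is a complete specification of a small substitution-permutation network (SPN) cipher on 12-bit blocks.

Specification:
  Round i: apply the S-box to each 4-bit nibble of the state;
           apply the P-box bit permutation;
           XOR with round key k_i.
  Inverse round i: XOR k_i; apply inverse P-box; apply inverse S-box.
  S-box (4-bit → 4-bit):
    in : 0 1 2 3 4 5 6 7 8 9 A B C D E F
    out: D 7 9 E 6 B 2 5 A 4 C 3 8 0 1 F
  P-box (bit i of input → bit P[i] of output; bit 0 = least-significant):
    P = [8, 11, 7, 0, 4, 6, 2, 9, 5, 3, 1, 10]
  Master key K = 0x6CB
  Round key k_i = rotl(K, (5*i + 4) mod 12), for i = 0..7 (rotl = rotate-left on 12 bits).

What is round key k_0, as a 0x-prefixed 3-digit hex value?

0xCB6

K = 0x6CB
k_0 = rotl(K, (5*0+4) mod 12) = rotl(K, 4) = 0xCB6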